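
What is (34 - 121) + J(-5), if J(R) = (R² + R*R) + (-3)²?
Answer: -28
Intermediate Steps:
J(R) = 9 + 2*R² (J(R) = (R² + R²) + 9 = 2*R² + 9 = 9 + 2*R²)
(34 - 121) + J(-5) = (34 - 121) + (9 + 2*(-5)²) = -87 + (9 + 2*25) = -87 + (9 + 50) = -87 + 59 = -28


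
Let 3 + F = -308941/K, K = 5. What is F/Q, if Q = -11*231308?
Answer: 77239/3180485 ≈ 0.024285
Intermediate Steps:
Q = -2544388
F = -308956/5 (F = -3 - 308941/5 = -308956/5 ≈ -61791.)
F/Q = -308956/5/(-2544388) = -308956/5*(-1/2544388) = 77239/3180485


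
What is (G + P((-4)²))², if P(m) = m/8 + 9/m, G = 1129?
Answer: 327791025/256 ≈ 1.2804e+6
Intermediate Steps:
P(m) = 9/m + m/8 (P(m) = m*(⅛) + 9/m = m/8 + 9/m = 9/m + m/8)
(G + P((-4)²))² = (1129 + (9/((-4)²) + (⅛)*(-4)²))² = (1129 + (9/16 + (⅛)*16))² = (1129 + (9*(1/16) + 2))² = (1129 + (9/16 + 2))² = (1129 + 41/16)² = (18105/16)² = 327791025/256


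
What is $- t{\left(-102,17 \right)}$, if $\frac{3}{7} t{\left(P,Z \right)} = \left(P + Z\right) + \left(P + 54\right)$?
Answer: $\frac{931}{3} \approx 310.33$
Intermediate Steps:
$t{\left(P,Z \right)} = 126 + \frac{7 Z}{3} + \frac{14 P}{3}$ ($t{\left(P,Z \right)} = \frac{7 \left(\left(P + Z\right) + \left(P + 54\right)\right)}{3} = \frac{7 \left(\left(P + Z\right) + \left(54 + P\right)\right)}{3} = \frac{7 \left(54 + Z + 2 P\right)}{3} = 126 + \frac{7 Z}{3} + \frac{14 P}{3}$)
$- t{\left(-102,17 \right)} = - (126 + \frac{7}{3} \cdot 17 + \frac{14}{3} \left(-102\right)) = - (126 + \frac{119}{3} - 476) = \left(-1\right) \left(- \frac{931}{3}\right) = \frac{931}{3}$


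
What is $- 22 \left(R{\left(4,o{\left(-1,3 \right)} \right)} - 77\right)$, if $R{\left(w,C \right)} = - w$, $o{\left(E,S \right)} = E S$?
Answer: $1782$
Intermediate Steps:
$- 22 \left(R{\left(4,o{\left(-1,3 \right)} \right)} - 77\right) = - 22 \left(\left(-1\right) 4 - 77\right) = - 22 \left(-4 - 77\right) = \left(-22\right) \left(-81\right) = 1782$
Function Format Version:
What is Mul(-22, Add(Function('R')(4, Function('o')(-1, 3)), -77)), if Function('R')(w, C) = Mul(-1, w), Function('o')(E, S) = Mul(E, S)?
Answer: 1782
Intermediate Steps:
Mul(-22, Add(Function('R')(4, Function('o')(-1, 3)), -77)) = Mul(-22, Add(Mul(-1, 4), -77)) = Mul(-22, Add(-4, -77)) = Mul(-22, -81) = 1782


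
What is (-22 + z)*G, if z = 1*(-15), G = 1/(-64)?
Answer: 37/64 ≈ 0.57813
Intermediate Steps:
G = -1/64 ≈ -0.015625
z = -15
(-22 + z)*G = (-22 - 15)*(-1/64) = -37*(-1/64) = 37/64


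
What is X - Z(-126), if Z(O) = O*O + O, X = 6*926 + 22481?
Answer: 12287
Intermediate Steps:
X = 28037 (X = 5556 + 22481 = 28037)
Z(O) = O + O**2 (Z(O) = O**2 + O = O + O**2)
X - Z(-126) = 28037 - (-126)*(1 - 126) = 28037 - (-126)*(-125) = 28037 - 1*15750 = 28037 - 15750 = 12287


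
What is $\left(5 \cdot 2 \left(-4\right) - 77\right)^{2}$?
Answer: $13689$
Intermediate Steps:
$\left(5 \cdot 2 \left(-4\right) - 77\right)^{2} = \left(10 \left(-4\right) - 77\right)^{2} = \left(-40 - 77\right)^{2} = \left(-117\right)^{2} = 13689$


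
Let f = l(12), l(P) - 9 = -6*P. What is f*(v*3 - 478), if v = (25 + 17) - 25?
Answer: 26901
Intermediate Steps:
v = 17 (v = 42 - 25 = 17)
l(P) = 9 - 6*P
f = -63 (f = 9 - 6*12 = 9 - 72 = -63)
f*(v*3 - 478) = -63*(17*3 - 478) = -63*(51 - 478) = -63*(-427) = 26901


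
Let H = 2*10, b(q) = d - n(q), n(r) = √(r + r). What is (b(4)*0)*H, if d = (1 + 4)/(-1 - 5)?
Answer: 0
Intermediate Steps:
n(r) = √2*√r (n(r) = √(2*r) = √2*√r)
d = -⅚ (d = 5/(-6) = 5*(-⅙) = -⅚ ≈ -0.83333)
b(q) = -⅚ - √2*√q
H = 20
(b(4)*0)*H = ((-⅚ - √2*√4)*0)*20 = ((-⅚ - 1*√2*2)*0)*20 = ((-⅚ - 2*√2)*0)*20 = 0*20 = 0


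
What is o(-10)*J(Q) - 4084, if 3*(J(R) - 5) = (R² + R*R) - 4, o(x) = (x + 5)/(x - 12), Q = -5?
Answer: -269239/66 ≈ -4079.4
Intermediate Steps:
o(x) = (5 + x)/(-12 + x)
J(R) = 11/3 + 2*R²/3 (J(R) = 5 + ((R² + R*R) - 4)/3 = 5 + ((R² + R²) - 4)/3 = 5 + (2*R² - 4)/3 = 5 + (-4 + 2*R²)/3 = 5 + (-4/3 + 2*R²/3) = 11/3 + 2*R²/3)
o(-10)*J(Q) - 4084 = ((5 - 10)/(-12 - 10))*(11/3 + (⅔)*(-5)²) - 4084 = (-5/(-22))*(11/3 + (⅔)*25) - 4084 = (-1/22*(-5))*(11/3 + 50/3) - 4084 = (5/22)*(61/3) - 4084 = 305/66 - 4084 = -269239/66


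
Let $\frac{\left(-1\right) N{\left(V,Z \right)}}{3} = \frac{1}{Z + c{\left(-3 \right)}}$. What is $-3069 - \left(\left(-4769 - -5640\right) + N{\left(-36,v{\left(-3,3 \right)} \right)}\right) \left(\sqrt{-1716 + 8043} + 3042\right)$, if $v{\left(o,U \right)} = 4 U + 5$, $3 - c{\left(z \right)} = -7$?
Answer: $-2652313 - \frac{7838 \sqrt{703}}{3} \approx -2.7216 \cdot 10^{6}$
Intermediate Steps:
$c{\left(z \right)} = 10$ ($c{\left(z \right)} = 3 - -7 = 3 + 7 = 10$)
$v{\left(o,U \right)} = 5 + 4 U$
$N{\left(V,Z \right)} = - \frac{3}{10 + Z}$ ($N{\left(V,Z \right)} = - \frac{3}{Z + 10} = - \frac{3}{10 + Z}$)
$-3069 - \left(\left(-4769 - -5640\right) + N{\left(-36,v{\left(-3,3 \right)} \right)}\right) \left(\sqrt{-1716 + 8043} + 3042\right) = -3069 - \left(\left(-4769 - -5640\right) - \frac{3}{10 + \left(5 + 4 \cdot 3\right)}\right) \left(\sqrt{-1716 + 8043} + 3042\right) = -3069 - \left(\left(-4769 + 5640\right) - \frac{3}{10 + \left(5 + 12\right)}\right) \left(\sqrt{6327} + 3042\right) = -3069 - \left(871 - \frac{3}{10 + 17}\right) \left(3 \sqrt{703} + 3042\right) = -3069 - \left(871 - \frac{3}{27}\right) \left(3042 + 3 \sqrt{703}\right) = -3069 - \left(871 - \frac{1}{9}\right) \left(3042 + 3 \sqrt{703}\right) = -3069 - \frac{7838 \left(3042 + 3 \sqrt{703}\right)}{9} = -3069 - \left(2649244 + \frac{7838 \sqrt{703}}{3}\right) = -2652313 - \frac{7838 \sqrt{703}}{3}$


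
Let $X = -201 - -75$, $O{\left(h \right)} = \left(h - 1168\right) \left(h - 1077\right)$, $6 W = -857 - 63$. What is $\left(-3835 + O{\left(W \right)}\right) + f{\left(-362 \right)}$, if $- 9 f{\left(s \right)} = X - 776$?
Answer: $\frac{4865837}{3} \approx 1.6219 \cdot 10^{6}$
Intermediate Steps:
$W = - \frac{460}{3}$ ($W = \frac{-857 - 63}{6} = \frac{1}{6} \left(-920\right) = - \frac{460}{3} \approx -153.33$)
$O{\left(h \right)} = \left(-1168 + h\right) \left(-1077 + h\right)$
$X = -126$ ($X = -201 + 75 = -126$)
$f{\left(s \right)} = \frac{902}{9}$ ($f{\left(s \right)} = - \frac{-126 - 776}{9} = \left(- \frac{1}{9}\right) \left(-902\right) = \frac{902}{9}$)
$\left(-3835 + O{\left(W \right)}\right) + f{\left(-362 \right)} = \left(-3835 + \left(1257936 + \left(- \frac{460}{3}\right)^{2} - - \frac{1032700}{3}\right)\right) + \frac{902}{9} = \left(-3835 + \left(1257936 + \frac{211600}{9} + \frac{1032700}{3}\right)\right) + \frac{902}{9} = \left(-3835 + \frac{14631124}{9}\right) + \frac{902}{9} = \frac{14596609}{9} + \frac{902}{9} = \frac{4865837}{3}$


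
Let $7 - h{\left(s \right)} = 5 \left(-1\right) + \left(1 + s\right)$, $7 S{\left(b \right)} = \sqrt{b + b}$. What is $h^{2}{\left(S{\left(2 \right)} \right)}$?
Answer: $\frac{5625}{49} \approx 114.8$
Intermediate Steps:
$S{\left(b \right)} = \frac{\sqrt{2} \sqrt{b}}{7}$ ($S{\left(b \right)} = \frac{\sqrt{b + b}}{7} = \frac{\sqrt{2 b}}{7} = \frac{\sqrt{2} \sqrt{b}}{7}$)
$h{\left(s \right)} = 11 - s$ ($h{\left(s \right)} = 7 - \left(5 \left(-1\right) + \left(1 + s\right)\right) = 7 - \left(-5 + \left(1 + s\right)\right) = 7 - \left(-4 + s\right) = 11 - s$)
$h^{2}{\left(S{\left(2 \right)} \right)} = \left(11 - \frac{\sqrt{2} \sqrt{2}}{7}\right)^{2} = \left(11 - \frac{2}{7}\right)^{2} = \left(\frac{75}{7}\right)^{2} = \frac{5625}{49}$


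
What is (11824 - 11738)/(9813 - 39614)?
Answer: -86/29801 ≈ -0.0028858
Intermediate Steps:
(11824 - 11738)/(9813 - 39614) = 86/(-29801) = 86*(-1/29801) = -86/29801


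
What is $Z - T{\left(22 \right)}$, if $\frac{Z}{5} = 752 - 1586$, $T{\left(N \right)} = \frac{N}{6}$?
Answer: $- \frac{12521}{3} \approx -4173.7$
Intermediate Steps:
$T{\left(N \right)} = \frac{N}{6}$ ($T{\left(N \right)} = N \frac{1}{6} = \frac{N}{6}$)
$Z = -4170$ ($Z = 5 \left(752 - 1586\right) = 5 \left(-834\right) = -4170$)
$Z - T{\left(22 \right)} = -4170 - \frac{1}{6} \cdot 22 = -4170 - \frac{11}{3} = - \frac{12521}{3}$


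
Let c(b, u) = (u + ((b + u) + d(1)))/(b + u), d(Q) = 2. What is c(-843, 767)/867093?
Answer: -231/21966356 ≈ -1.0516e-5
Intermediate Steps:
c(b, u) = (2 + b + 2*u)/(b + u) (c(b, u) = (u + ((b + u) + 2))/(b + u) = (u + (2 + b + u))/(b + u) = (2 + b + 2*u)/(b + u))
c(-843, 767)/867093 = ((2 - 843 + 2*767)/(-843 + 767))/867093 = ((2 - 843 + 1534)/(-76))*(1/867093) = -1/76*693*(1/867093) = -693/76*1/867093 = -231/21966356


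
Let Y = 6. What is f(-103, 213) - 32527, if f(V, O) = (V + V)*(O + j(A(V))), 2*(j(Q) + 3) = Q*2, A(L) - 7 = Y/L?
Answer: -77217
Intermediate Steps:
A(L) = 7 + 6/L
j(Q) = -3 + Q (j(Q) = -3 + (Q*2)/2 = -3 + (2*Q)/2 = -3 + Q)
f(V, O) = 2*V*(4 + O + 6/V) (f(V, O) = (V + V)*(O + (-3 + (7 + 6/V))) = (2*V)*(O + (4 + 6/V)) = (2*V)*(4 + O + 6/V) = 2*V*(4 + O + 6/V))
f(-103, 213) - 32527 = (12 + 8*(-103) + 2*213*(-103)) - 32527 = (12 - 824 - 43878) - 32527 = -44690 - 32527 = -77217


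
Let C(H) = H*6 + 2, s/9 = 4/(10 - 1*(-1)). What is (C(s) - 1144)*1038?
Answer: -12815148/11 ≈ -1.1650e+6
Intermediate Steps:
s = 36/11 (s = 9*(4/(10 - 1*(-1))) = 9*(4/(10 + 1)) = 9*(4/11) = 36/11 ≈ 3.2727)
C(H) = 2 + 6*H (C(H) = 6*H + 2 = 2 + 6*H)
(C(s) - 1144)*1038 = ((2 + 6*(36/11)) - 1144)*1038 = ((2 + 216/11) - 1144)*1038 = (238/11 - 1144)*1038 = -12346/11*1038 = -12815148/11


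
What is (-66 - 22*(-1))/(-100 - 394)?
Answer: 22/247 ≈ 0.089069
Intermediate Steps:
(-66 - 22*(-1))/(-100 - 394) = (-66 + 22)/(-494) = -44*(-1/494) = 22/247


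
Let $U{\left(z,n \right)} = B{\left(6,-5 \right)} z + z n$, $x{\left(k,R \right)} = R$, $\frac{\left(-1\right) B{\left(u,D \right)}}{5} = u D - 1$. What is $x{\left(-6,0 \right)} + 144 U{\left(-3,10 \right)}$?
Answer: $-71280$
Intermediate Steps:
$B{\left(u,D \right)} = 5 - 5 D u$ ($B{\left(u,D \right)} = - 5 \left(u D - 1\right) = - 5 \left(D u - 1\right) = - 5 \left(-1 + D u\right) = 5 - 5 D u$)
$U{\left(z,n \right)} = 155 z + n z$ ($U{\left(z,n \right)} = \left(5 - \left(-25\right) 6\right) z + z n = \left(5 + 150\right) z + n z = 155 z + n z$)
$x{\left(-6,0 \right)} + 144 U{\left(-3,10 \right)} = 0 + 144 \left(- 3 \left(155 + 10\right)\right) = 0 + 144 \left(\left(-3\right) 165\right) = 0 + 144 \left(-495\right) = 0 - 71280 = -71280$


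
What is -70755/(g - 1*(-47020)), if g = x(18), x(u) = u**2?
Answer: -70755/47344 ≈ -1.4945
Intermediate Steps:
g = 324 (g = 18**2 = 324)
-70755/(g - 1*(-47020)) = -70755/(324 - 1*(-47020)) = -70755/(324 + 47020) = -70755/47344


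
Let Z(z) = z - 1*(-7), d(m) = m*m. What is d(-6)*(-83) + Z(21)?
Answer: -2960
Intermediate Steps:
d(m) = m²
Z(z) = 7 + z (Z(z) = z + 7 = 7 + z)
d(-6)*(-83) + Z(21) = (-6)²*(-83) + (7 + 21) = 36*(-83) + 28 = -2988 + 28 = -2960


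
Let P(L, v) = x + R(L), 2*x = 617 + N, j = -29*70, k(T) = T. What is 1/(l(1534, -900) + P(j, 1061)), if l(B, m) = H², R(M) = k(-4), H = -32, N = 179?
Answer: 1/1418 ≈ 0.00070522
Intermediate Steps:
j = -2030
R(M) = -4
x = 398 (x = (617 + 179)/2 = (½)*796 = 398)
P(L, v) = 394 (P(L, v) = 398 - 4 = 394)
l(B, m) = 1024 (l(B, m) = (-32)² = 1024)
1/(l(1534, -900) + P(j, 1061)) = 1/(1024 + 394) = 1/1418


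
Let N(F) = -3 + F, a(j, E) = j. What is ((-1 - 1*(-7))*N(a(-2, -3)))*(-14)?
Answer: 420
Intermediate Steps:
((-1 - 1*(-7))*N(a(-2, -3)))*(-14) = ((-1 - 1*(-7))*(-3 - 2))*(-14) = ((-1 + 7)*(-5))*(-14) = (6*(-5))*(-14) = -30*(-14) = 420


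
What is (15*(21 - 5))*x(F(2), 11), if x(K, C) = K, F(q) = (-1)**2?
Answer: 240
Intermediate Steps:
F(q) = 1
(15*(21 - 5))*x(F(2), 11) = (15*(21 - 5))*1 = (15*16)*1 = 240*1 = 240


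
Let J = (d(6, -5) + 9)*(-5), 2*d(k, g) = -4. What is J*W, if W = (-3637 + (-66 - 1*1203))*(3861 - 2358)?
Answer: 258080130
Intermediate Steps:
d(k, g) = -2 (d(k, g) = (½)*(-4) = -2)
W = -7373718 (W = (-3637 + (-66 - 1203))*1503 = (-3637 - 1269)*1503 = -4906*1503 = -7373718)
J = -35 (J = (-2 + 9)*(-5) = 7*(-5) = -35)
J*W = -35*(-7373718) = 258080130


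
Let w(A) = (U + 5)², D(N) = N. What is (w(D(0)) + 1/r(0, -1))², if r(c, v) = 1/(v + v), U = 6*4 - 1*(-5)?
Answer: 1331716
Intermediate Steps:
U = 29 (U = 24 + 5 = 29)
r(c, v) = 1/(2*v)
w(A) = 1156 (w(A) = (29 + 5)² = 34² = 1156)
(w(D(0)) + 1/r(0, -1))² = (1156 + 1/((½)/(-1)))² = (1156 + 1/((½)*(-1)))² = (1156 + 1/(-½))² = (1156 - 2)² = 1154² = 1331716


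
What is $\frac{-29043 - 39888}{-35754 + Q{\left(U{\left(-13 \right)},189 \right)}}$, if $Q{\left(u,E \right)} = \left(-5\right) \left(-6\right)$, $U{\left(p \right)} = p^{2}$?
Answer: $\frac{22977}{11908} \approx 1.9295$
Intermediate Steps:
$Q{\left(u,E \right)} = 30$
$\frac{-29043 - 39888}{-35754 + Q{\left(U{\left(-13 \right)},189 \right)}} = \frac{-29043 - 39888}{-35754 + 30} = - \frac{68931}{-35724} = \left(-68931\right) \left(- \frac{1}{35724}\right) = \frac{22977}{11908}$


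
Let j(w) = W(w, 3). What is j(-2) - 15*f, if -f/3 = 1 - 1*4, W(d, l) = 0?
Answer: -135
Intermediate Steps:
j(w) = 0
f = 9 (f = -3*(1 - 1*4) = -3*(1 - 4) = -3*(-3) = 9)
j(-2) - 15*f = 0 - 15*9 = 0 - 135 = -135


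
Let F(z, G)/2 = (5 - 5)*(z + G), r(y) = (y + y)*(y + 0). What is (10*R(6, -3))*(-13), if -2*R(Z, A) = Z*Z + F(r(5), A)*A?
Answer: 2340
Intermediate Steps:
r(y) = 2*y**2 (r(y) = (2*y)*y = 2*y**2)
F(z, G) = 0 (F(z, G) = 2*((5 - 5)*(z + G)) = 2*(0*(G + z)) = 2*0 = 0)
R(Z, A) = -Z**2/2 (R(Z, A) = -(Z*Z + 0*A)/2 = -(Z**2 + 0)/2 = -Z**2/2)
(10*R(6, -3))*(-13) = (10*(-1/2*6**2))*(-13) = (10*(-1/2*36))*(-13) = (10*(-18))*(-13) = -180*(-13) = 2340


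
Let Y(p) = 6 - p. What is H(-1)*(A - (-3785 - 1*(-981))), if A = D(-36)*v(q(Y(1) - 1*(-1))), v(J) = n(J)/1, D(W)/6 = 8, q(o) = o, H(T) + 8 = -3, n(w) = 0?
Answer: -30844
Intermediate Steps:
H(T) = -11 (H(T) = -8 - 3 = -11)
D(W) = 48 (D(W) = 6*8 = 48)
v(J) = 0 (v(J) = 0/1 = 0*1 = 0)
A = 0 (A = 48*0 = 0)
H(-1)*(A - (-3785 - 1*(-981))) = -11*(0 - (-3785 - 1*(-981))) = -11*(0 - (-3785 + 981)) = -11*(0 - 1*(-2804)) = -11*(0 + 2804) = -11*2804 = -30844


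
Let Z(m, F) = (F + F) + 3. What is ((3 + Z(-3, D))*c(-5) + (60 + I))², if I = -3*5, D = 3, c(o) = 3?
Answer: 6561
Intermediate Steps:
I = -15
Z(m, F) = 3 + 2*F (Z(m, F) = 2*F + 3 = 3 + 2*F)
((3 + Z(-3, D))*c(-5) + (60 + I))² = ((3 + (3 + 2*3))*3 + (60 - 15))² = ((3 + (3 + 6))*3 + 45)² = ((3 + 9)*3 + 45)² = (12*3 + 45)² = (36 + 45)² = 81² = 6561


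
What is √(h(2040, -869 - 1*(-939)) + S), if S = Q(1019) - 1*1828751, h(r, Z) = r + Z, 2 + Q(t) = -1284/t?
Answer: I*√1896716160519/1019 ≈ 1351.5*I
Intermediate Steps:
Q(t) = -2 - 1284/t
h(r, Z) = Z + r
S = -1863500591/1019 (S = (-2 - 1284/1019) - 1*1828751 = (-2 - 1284*1/1019) - 1828751 = (-2 - 1284/1019) - 1828751 = -3322/1019 - 1828751 = -1863500591/1019 ≈ -1.8288e+6)
√(h(2040, -869 - 1*(-939)) + S) = √(((-869 - 1*(-939)) + 2040) - 1863500591/1019) = √(((-869 + 939) + 2040) - 1863500591/1019) = √((70 + 2040) - 1863500591/1019) = √(2110 - 1863500591/1019) = √(-1861350501/1019) = I*√1896716160519/1019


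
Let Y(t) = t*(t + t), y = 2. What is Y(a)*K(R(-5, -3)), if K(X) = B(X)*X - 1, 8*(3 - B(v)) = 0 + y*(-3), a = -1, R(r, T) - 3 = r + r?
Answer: -109/2 ≈ -54.500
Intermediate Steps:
R(r, T) = 3 + 2*r (R(r, T) = 3 + (r + r) = 3 + 2*r)
B(v) = 15/4 (B(v) = 3 - (0 + 2*(-3))/8 = 3 - (0 - 6)/8 = 3 - ⅛*(-6) = 3 + ¾ = 15/4)
K(X) = -1 + 15*X/4 (K(X) = 15*X/4 - 1 = -1 + 15*X/4)
Y(t) = 2*t² (Y(t) = t*(2*t) = 2*t²)
Y(a)*K(R(-5, -3)) = (2*(-1)²)*(-1 + 15*(3 + 2*(-5))/4) = (2*1)*(-1 + 15*(3 - 10)/4) = 2*(-1 + (15/4)*(-7)) = 2*(-1 - 105/4) = 2*(-109/4) = -109/2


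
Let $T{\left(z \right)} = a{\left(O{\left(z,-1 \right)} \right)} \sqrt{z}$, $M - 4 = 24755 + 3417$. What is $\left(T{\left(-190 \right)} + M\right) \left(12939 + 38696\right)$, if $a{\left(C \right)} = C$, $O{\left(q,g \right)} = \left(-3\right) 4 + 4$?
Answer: $1454867760 - 413080 i \sqrt{190} \approx 1.4549 \cdot 10^{9} - 5.6939 \cdot 10^{6} i$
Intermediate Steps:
$O{\left(q,g \right)} = -8$ ($O{\left(q,g \right)} = -12 + 4 = -8$)
$M = 28176$ ($M = 4 + \left(24755 + 3417\right) = 4 + 28172 = 28176$)
$T{\left(z \right)} = - 8 \sqrt{z}$
$\left(T{\left(-190 \right)} + M\right) \left(12939 + 38696\right) = \left(- 8 \sqrt{-190} + 28176\right) \left(12939 + 38696\right) = \left(- 8 i \sqrt{190} + 28176\right) 51635 = \left(28176 - 8 i \sqrt{190}\right) 51635 = 1454867760 - 413080 i \sqrt{190}$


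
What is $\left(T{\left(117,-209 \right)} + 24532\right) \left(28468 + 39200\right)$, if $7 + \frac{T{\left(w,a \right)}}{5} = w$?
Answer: $1697248776$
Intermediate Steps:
$T{\left(w,a \right)} = -35 + 5 w$
$\left(T{\left(117,-209 \right)} + 24532\right) \left(28468 + 39200\right) = \left(\left(-35 + 5 \cdot 117\right) + 24532\right) \left(28468 + 39200\right) = \left(\left(-35 + 585\right) + 24532\right) 67668 = \left(550 + 24532\right) 67668 = 25082 \cdot 67668 = 1697248776$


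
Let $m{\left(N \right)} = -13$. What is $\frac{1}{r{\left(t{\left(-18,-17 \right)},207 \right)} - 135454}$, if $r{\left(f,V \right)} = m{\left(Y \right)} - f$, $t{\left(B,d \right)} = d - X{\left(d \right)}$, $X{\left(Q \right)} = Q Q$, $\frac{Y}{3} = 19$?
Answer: $- \frac{1}{135161} \approx -7.3986 \cdot 10^{-6}$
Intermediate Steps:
$Y = 57$ ($Y = 3 \cdot 19 = 57$)
$X{\left(Q \right)} = Q^{2}$
$t{\left(B,d \right)} = d - d^{2}$
$r{\left(f,V \right)} = -13 - f$
$\frac{1}{r{\left(t{\left(-18,-17 \right)},207 \right)} - 135454} = \frac{1}{\left(-13 - - 17 \left(1 - -17\right)\right) - 135454} = \frac{1}{\left(-13 - - 17 \left(1 + 17\right)\right) - 135454} = \frac{1}{\left(-13 - \left(-17\right) 18\right) - 135454} = \frac{1}{\left(-13 - -306\right) - 135454} = \frac{1}{\left(-13 + 306\right) - 135454} = \frac{1}{293 - 135454} = \frac{1}{-135161} = - \frac{1}{135161}$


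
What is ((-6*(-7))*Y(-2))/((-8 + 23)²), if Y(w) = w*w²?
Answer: -112/75 ≈ -1.4933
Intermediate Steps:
Y(w) = w³
((-6*(-7))*Y(-2))/((-8 + 23)²) = (-6*(-7)*(-2)³)/((-8 + 23)²) = (42*(-8))/(15²) = -336/225 = -336*1/225 = -112/75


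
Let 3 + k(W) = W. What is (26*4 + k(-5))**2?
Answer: 9216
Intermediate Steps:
k(W) = -3 + W
(26*4 + k(-5))**2 = (26*4 + (-3 - 5))**2 = (104 - 8)**2 = 96**2 = 9216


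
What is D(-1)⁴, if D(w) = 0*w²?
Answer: 0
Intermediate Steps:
D(w) = 0
D(-1)⁴ = 0⁴ = 0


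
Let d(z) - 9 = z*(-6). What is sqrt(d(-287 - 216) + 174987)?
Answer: sqrt(178014) ≈ 421.92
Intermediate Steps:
d(z) = 9 - 6*z (d(z) = 9 + z*(-6) = 9 - 6*z)
sqrt(d(-287 - 216) + 174987) = sqrt((9 - 6*(-287 - 216)) + 174987) = sqrt((9 - 6*(-503)) + 174987) = sqrt((9 + 3018) + 174987) = sqrt(3027 + 174987) = sqrt(178014)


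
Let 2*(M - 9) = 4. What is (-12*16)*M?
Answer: -2112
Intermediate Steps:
M = 11 (M = 9 + (½)*4 = 9 + 2 = 11)
(-12*16)*M = -12*16*11 = -192*11 = -2112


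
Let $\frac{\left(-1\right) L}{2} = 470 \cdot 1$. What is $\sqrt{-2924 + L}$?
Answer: $2 i \sqrt{966} \approx 62.161 i$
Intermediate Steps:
$L = -940$ ($L = - 2 \cdot 470 \cdot 1 = \left(-2\right) 470 = -940$)
$\sqrt{-2924 + L} = \sqrt{-2924 - 940} = \sqrt{-3864} = 2 i \sqrt{966}$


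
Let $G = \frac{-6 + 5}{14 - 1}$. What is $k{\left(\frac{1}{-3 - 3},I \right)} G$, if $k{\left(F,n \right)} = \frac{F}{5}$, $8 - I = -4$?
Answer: $\frac{1}{390} \approx 0.0025641$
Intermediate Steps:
$I = 12$ ($I = 8 - -4 = 8 + 4 = 12$)
$G = - \frac{1}{13} \approx -0.076923$
$k{\left(F,n \right)} = \frac{F}{5}$ ($k{\left(F,n \right)} = F \frac{1}{5} = \frac{F}{5}$)
$k{\left(\frac{1}{-3 - 3},I \right)} G = \frac{1}{5 \left(-3 - 3\right)} \left(- \frac{1}{13}\right) = \frac{1}{5 \left(-6\right)} \left(- \frac{1}{13}\right) = \frac{1}{5} \left(- \frac{1}{6}\right) \left(- \frac{1}{13}\right) = \left(- \frac{1}{30}\right) \left(- \frac{1}{13}\right) = \frac{1}{390}$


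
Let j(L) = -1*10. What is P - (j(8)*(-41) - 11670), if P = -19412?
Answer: -8152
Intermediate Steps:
j(L) = -10
P - (j(8)*(-41) - 11670) = -19412 - (-10*(-41) - 11670) = -19412 - (410 - 11670) = -19412 - 1*(-11260) = -19412 + 11260 = -8152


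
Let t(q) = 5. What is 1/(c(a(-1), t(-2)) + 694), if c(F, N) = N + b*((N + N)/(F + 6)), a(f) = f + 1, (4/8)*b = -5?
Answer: 3/2047 ≈ 0.0014656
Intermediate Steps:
b = -10 (b = 2*(-5) = -10)
a(f) = 1 + f
c(F, N) = N - 20*N/(6 + F) (c(F, N) = N - 10*(N + N)/(F + 6) = N - 10*2*N/(6 + F) = N - 20*N/(6 + F))
1/(c(a(-1), t(-2)) + 694) = 1/(5*(-14 + (1 - 1))/(6 + (1 - 1)) + 694) = 1/(5*(-14 + 0)/(6 + 0) + 694) = 1/(5*(-14)/6 + 694) = 1/(5*(⅙)*(-14) + 694) = 1/(-35/3 + 694) = 1/(2047/3) = 3/2047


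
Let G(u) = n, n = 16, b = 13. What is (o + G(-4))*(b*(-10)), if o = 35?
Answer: -6630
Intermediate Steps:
G(u) = 16
(o + G(-4))*(b*(-10)) = (35 + 16)*(13*(-10)) = 51*(-130) = -6630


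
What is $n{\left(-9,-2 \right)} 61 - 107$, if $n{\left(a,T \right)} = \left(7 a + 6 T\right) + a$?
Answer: $-5231$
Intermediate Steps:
$n{\left(a,T \right)} = 6 T + 8 a$ ($n{\left(a,T \right)} = \left(6 T + 7 a\right) + a = 6 T + 8 a$)
$n{\left(-9,-2 \right)} 61 - 107 = \left(6 \left(-2\right) + 8 \left(-9\right)\right) 61 - 107 = \left(-12 - 72\right) 61 - 107 = \left(-84\right) 61 - 107 = -5124 - 107 = -5231$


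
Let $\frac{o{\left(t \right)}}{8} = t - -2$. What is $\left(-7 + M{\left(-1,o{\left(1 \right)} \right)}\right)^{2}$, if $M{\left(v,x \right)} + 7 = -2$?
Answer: $256$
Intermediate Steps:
$o{\left(t \right)} = 16 + 8 t$ ($o{\left(t \right)} = 8 \left(t - -2\right) = 8 \left(t + 2\right) = 8 \left(2 + t\right) = 16 + 8 t$)
$M{\left(v,x \right)} = -9$ ($M{\left(v,x \right)} = -7 - 2 = -9$)
$\left(-7 + M{\left(-1,o{\left(1 \right)} \right)}\right)^{2} = \left(-7 - 9\right)^{2} = \left(-16\right)^{2} = 256$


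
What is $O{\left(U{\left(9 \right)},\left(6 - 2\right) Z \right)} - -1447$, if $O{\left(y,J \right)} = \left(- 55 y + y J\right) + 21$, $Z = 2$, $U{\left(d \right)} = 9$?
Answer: $1045$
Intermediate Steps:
$O{\left(y,J \right)} = 21 - 55 y + J y$ ($O{\left(y,J \right)} = \left(- 55 y + J y\right) + 21 = 21 - 55 y + J y$)
$O{\left(U{\left(9 \right)},\left(6 - 2\right) Z \right)} - -1447 = \left(21 - 495 + \left(6 - 2\right) 2 \cdot 9\right) - -1447 = \left(21 - 495 + 4 \cdot 2 \cdot 9\right) + 1447 = \left(21 - 495 + 8 \cdot 9\right) + 1447 = \left(21 - 495 + 72\right) + 1447 = -402 + 1447 = 1045$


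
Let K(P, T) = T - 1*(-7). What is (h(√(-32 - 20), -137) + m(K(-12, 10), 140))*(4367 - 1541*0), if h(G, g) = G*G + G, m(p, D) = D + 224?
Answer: 1362504 + 8734*I*√13 ≈ 1.3625e+6 + 31491.0*I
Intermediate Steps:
K(P, T) = 7 + T (K(P, T) = T + 7 = 7 + T)
m(p, D) = 224 + D
h(G, g) = G + G² (h(G, g) = G² + G = G + G²)
(h(√(-32 - 20), -137) + m(K(-12, 10), 140))*(4367 - 1541*0) = (√(-32 - 20)*(1 + √(-32 - 20)) + (224 + 140))*(4367 - 1541*0) = (√(-52)*(1 + √(-52)) + 364)*(4367 + 0) = ((2*I*√13)*(1 + 2*I*√13) + 364)*4367 = (2*I*√13*(1 + 2*I*√13) + 364)*4367 = (364 + 2*I*√13*(1 + 2*I*√13))*4367 = 1589588 + 8734*I*√13*(1 + 2*I*√13)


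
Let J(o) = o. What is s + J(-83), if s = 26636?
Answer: 26553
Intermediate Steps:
s + J(-83) = 26636 - 83 = 26553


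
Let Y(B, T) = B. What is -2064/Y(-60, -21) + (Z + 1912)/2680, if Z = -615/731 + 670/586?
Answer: 10077770861/287005220 ≈ 35.114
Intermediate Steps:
Z = 64690/214183 (Z = -615*1/731 + 670*(1/586) = -615/731 + 335/293 = 64690/214183 ≈ 0.30203)
-2064/Y(-60, -21) + (Z + 1912)/2680 = -2064/(-60) + (64690/214183 + 1912)/2680 = -2064*(-1/60) + (409582586/214183)*(1/2680) = 172/5 + 204791293/287005220 = 10077770861/287005220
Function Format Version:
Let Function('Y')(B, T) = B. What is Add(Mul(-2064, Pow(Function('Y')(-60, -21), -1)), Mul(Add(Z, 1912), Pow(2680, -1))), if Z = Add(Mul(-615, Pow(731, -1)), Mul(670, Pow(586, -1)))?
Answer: Rational(10077770861, 287005220) ≈ 35.114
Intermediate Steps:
Z = Rational(64690, 214183) (Z = Add(Mul(-615, Rational(1, 731)), Mul(670, Rational(1, 586))) = Add(Rational(-615, 731), Rational(335, 293)) = Rational(64690, 214183) ≈ 0.30203)
Add(Mul(-2064, Pow(Function('Y')(-60, -21), -1)), Mul(Add(Z, 1912), Pow(2680, -1))) = Add(Mul(-2064, Pow(-60, -1)), Mul(Add(Rational(64690, 214183), 1912), Pow(2680, -1))) = Add(Mul(-2064, Rational(-1, 60)), Mul(Rational(409582586, 214183), Rational(1, 2680))) = Add(Rational(172, 5), Rational(204791293, 287005220)) = Rational(10077770861, 287005220)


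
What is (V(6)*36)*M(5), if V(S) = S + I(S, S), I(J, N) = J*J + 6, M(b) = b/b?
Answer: 1728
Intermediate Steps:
M(b) = 1
I(J, N) = 6 + J**2 (I(J, N) = J**2 + 6 = 6 + J**2)
V(S) = 6 + S + S**2 (V(S) = S + (6 + S**2) = 6 + S + S**2)
(V(6)*36)*M(5) = ((6 + 6 + 6**2)*36)*1 = ((6 + 6 + 36)*36)*1 = (48*36)*1 = 1728*1 = 1728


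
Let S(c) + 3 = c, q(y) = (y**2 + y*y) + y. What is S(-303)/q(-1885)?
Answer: -306/7104565 ≈ -4.3071e-5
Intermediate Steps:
q(y) = y + 2*y**2 (q(y) = (y**2 + y**2) + y = 2*y**2 + y = y + 2*y**2)
S(c) = -3 + c
S(-303)/q(-1885) = (-3 - 303)/((-1885*(1 + 2*(-1885)))) = -306*(-1/(1885*(1 - 3770))) = -306/((-1885*(-3769))) = -306/7104565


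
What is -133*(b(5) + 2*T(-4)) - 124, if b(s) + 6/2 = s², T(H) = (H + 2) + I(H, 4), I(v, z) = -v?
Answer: -3582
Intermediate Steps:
T(H) = 2 (T(H) = (H + 2) - H = (2 + H) - H = 2)
b(s) = -3 + s²
-133*(b(5) + 2*T(-4)) - 124 = -133*((-3 + 5²) + 2*2) - 124 = -133*((-3 + 25) + 4) - 124 = -133*(22 + 4) - 124 = -133*26 - 124 = -3458 - 124 = -3582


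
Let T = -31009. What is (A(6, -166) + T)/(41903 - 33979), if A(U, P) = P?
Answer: -31175/7924 ≈ -3.9342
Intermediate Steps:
(A(6, -166) + T)/(41903 - 33979) = (-166 - 31009)/(41903 - 33979) = -31175/7924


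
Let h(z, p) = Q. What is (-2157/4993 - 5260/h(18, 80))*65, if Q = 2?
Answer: -853693555/4993 ≈ -1.7098e+5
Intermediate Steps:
h(z, p) = 2
(-2157/4993 - 5260/h(18, 80))*65 = (-2157/4993 - 5260/2)*65 = (-2157*1/4993 - 5260*½)*65 = (-2157/4993 - 2630)*65 = -13133747/4993*65 = -853693555/4993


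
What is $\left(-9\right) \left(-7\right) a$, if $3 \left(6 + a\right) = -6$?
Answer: $-504$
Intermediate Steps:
$a = -8$ ($a = -6 + \frac{1}{3} \left(-6\right) = -6 - 2 = -8$)
$\left(-9\right) \left(-7\right) a = \left(-9\right) \left(-7\right) \left(-8\right) = 63 \left(-8\right) = -504$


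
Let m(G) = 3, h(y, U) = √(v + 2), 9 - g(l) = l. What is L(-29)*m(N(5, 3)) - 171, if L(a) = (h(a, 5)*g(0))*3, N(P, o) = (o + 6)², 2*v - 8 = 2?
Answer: -171 + 81*√7 ≈ 43.306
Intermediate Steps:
v = 5 (v = 4 + (½)*2 = 4 + 1 = 5)
g(l) = 9 - l
h(y, U) = √7 (h(y, U) = √(5 + 2) = √7)
N(P, o) = (6 + o)²
L(a) = 27*√7 (L(a) = (√7*(9 - 1*0))*3 = (√7*(9 + 0))*3 = (√7*9)*3 = (9*√7)*3 = 27*√7)
L(-29)*m(N(5, 3)) - 171 = (27*√7)*3 - 171 = 81*√7 - 171 = -171 + 81*√7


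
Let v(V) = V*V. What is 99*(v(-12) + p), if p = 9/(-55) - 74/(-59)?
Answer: 4237371/295 ≈ 14364.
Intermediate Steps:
v(V) = V²
p = 3539/3245 (p = 9*(-1/55) - 74*(-1/59) = -9/55 + 74/59 = 3539/3245 ≈ 1.0906)
99*(v(-12) + p) = 99*((-12)² + 3539/3245) = 99*(144 + 3539/3245) = 99*(470819/3245) = 4237371/295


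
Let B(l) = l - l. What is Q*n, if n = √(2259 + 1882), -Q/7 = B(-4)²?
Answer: 0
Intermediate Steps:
B(l) = 0
Q = 0 (Q = -7*0² = -7*0 = 0)
n = √4141 ≈ 64.351
Q*n = 0*√4141 = 0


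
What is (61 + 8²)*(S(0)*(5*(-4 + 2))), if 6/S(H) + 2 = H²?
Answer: 3750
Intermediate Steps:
S(H) = 6/(-2 + H²)
(61 + 8²)*(S(0)*(5*(-4 + 2))) = (61 + 8²)*((6/(-2 + 0²))*(5*(-4 + 2))) = (61 + 64)*((6/(-2 + 0))*(5*(-2))) = 125*((6/(-2))*(-10)) = 125*((6*(-½))*(-10)) = 125*(-3*(-10)) = 125*30 = 3750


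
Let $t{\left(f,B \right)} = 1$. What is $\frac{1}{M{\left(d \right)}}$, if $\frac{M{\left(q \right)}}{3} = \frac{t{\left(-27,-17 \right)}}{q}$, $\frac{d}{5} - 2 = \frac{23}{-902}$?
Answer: $\frac{8905}{2706} \approx 3.2908$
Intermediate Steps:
$d = \frac{8905}{902}$ ($d = 10 + 5 \frac{23}{-902} = 10 + 5 \cdot 23 \left(- \frac{1}{902}\right) = 10 + 5 \left(- \frac{23}{902}\right) = 10 - \frac{115}{902} = \frac{8905}{902} \approx 9.8725$)
$M{\left(q \right)} = \frac{3}{q}$ ($M{\left(q \right)} = 3 \cdot 1 \frac{1}{q} = \frac{3}{q}$)
$\frac{1}{M{\left(d \right)}} = \frac{1}{3 \frac{1}{\frac{8905}{902}}} = \frac{1}{3 \cdot \frac{902}{8905}} = \frac{1}{\frac{2706}{8905}} = \frac{8905}{2706}$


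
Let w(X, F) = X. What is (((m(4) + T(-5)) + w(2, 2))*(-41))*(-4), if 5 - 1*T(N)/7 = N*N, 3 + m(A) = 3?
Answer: -22632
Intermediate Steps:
m(A) = 0 (m(A) = -3 + 3 = 0)
T(N) = 35 - 7*N² (T(N) = 35 - 7*N*N = 35 - 7*N²)
(((m(4) + T(-5)) + w(2, 2))*(-41))*(-4) = (((0 + (35 - 7*(-5)²)) + 2)*(-41))*(-4) = (((0 + (35 - 7*25)) + 2)*(-41))*(-4) = (((0 + (35 - 175)) + 2)*(-41))*(-4) = (((0 - 140) + 2)*(-41))*(-4) = ((-140 + 2)*(-41))*(-4) = -138*(-41)*(-4) = 5658*(-4) = -22632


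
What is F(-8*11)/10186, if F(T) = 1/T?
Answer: -1/896368 ≈ -1.1156e-6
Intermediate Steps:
F(-8*11)/10186 = 1/(-8*11*10186) = (1/10186)/(-88) = -1/88*1/10186 = -1/896368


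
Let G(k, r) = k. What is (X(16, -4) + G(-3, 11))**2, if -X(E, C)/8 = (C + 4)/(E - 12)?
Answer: 9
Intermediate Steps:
X(E, C) = -8*(4 + C)/(-12 + E) (X(E, C) = -8*(C + 4)/(E - 12) = -8*(4 + C)/(-12 + E))
(X(16, -4) + G(-3, 11))**2 = (8*(-4 - 1*(-4))/(-12 + 16) - 3)**2 = (8*(-4 + 4)/4 - 3)**2 = (8*(1/4)*0 - 3)**2 = (0 - 3)**2 = (-3)**2 = 9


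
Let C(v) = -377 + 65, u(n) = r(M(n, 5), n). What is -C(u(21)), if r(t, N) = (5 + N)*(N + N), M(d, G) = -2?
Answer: 312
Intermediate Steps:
r(t, N) = 2*N*(5 + N) (r(t, N) = (5 + N)*(2*N) = 2*N*(5 + N))
u(n) = 2*n*(5 + n)
C(v) = -312
-C(u(21)) = -1*(-312) = 312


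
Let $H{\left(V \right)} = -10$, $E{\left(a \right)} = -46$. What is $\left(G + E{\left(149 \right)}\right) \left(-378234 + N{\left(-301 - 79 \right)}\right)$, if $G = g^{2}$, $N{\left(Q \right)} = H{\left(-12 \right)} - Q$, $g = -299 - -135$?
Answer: $-10145648400$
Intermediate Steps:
$g = -164$ ($g = -299 + 135 = -164$)
$N{\left(Q \right)} = -10 - Q$
$G = 26896$ ($G = \left(-164\right)^{2} = 26896$)
$\left(G + E{\left(149 \right)}\right) \left(-378234 + N{\left(-301 - 79 \right)}\right) = \left(26896 - 46\right) \left(-378234 - -370\right) = 26850 \left(-378234 - -370\right) = 26850 \left(-378234 + \left(-10 + 380\right)\right) = 26850 \left(-378234 + 370\right) = 26850 \left(-377864\right) = -10145648400$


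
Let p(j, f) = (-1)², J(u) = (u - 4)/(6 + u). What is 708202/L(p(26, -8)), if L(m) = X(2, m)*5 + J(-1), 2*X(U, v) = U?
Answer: 354101/2 ≈ 1.7705e+5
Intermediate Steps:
X(U, v) = U/2
J(u) = (-4 + u)/(6 + u)
p(j, f) = 1
L(m) = 4 (L(m) = ((½)*2)*5 + (-4 - 1)/(6 - 1) = 1*5 - 5/5 = 5 + (⅕)*(-5) = 5 - 1 = 4)
708202/L(p(26, -8)) = 708202/4 = 708202*(¼) = 354101/2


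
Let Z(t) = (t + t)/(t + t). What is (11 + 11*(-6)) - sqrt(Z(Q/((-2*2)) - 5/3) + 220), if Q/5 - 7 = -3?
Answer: -55 - sqrt(221) ≈ -69.866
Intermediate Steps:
Q = 20 (Q = 35 + 5*(-3) = 35 - 15 = 20)
Z(t) = 1 (Z(t) = (2*t)/((2*t)) = (2*t)*(1/(2*t)) = 1)
(11 + 11*(-6)) - sqrt(Z(Q/((-2*2)) - 5/3) + 220) = (11 + 11*(-6)) - sqrt(1 + 220) = (11 - 66) - sqrt(221) = -55 - sqrt(221)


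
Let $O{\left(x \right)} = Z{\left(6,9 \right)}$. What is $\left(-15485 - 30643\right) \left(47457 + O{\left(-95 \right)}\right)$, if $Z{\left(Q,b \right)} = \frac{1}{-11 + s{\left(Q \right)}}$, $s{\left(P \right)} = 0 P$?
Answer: $- \frac{24080015328}{11} \approx -2.1891 \cdot 10^{9}$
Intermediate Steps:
$s{\left(P \right)} = 0$
$Z{\left(Q,b \right)} = - \frac{1}{11}$ ($Z{\left(Q,b \right)} = \frac{1}{-11 + 0} = \frac{1}{-11} = - \frac{1}{11}$)
$O{\left(x \right)} = - \frac{1}{11}$
$\left(-15485 - 30643\right) \left(47457 + O{\left(-95 \right)}\right) = \left(-15485 - 30643\right) \left(47457 - \frac{1}{11}\right) = \left(-46128\right) \frac{522026}{11} = - \frac{24080015328}{11}$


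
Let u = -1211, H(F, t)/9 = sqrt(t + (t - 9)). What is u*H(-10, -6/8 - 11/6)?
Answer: -3633*I*sqrt(510)/2 ≈ -41022.0*I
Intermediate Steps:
H(F, t) = 9*sqrt(-9 + 2*t) (H(F, t) = 9*sqrt(t + (t - 9)) = 9*sqrt(t + (-9 + t)) = 9*sqrt(-9 + 2*t))
u*H(-10, -6/8 - 11/6) = -10899*sqrt(-9 + 2*(-6/8 - 11/6)) = -10899*sqrt(-9 + 2*(-6*1/8 - 11*1/6)) = -10899*sqrt(-9 + 2*(-3/4 - 11/6)) = -10899*sqrt(-9 + 2*(-31/12)) = -10899*sqrt(-9 - 31/6) = -10899*sqrt(-85/6) = -10899*I*sqrt(510)/6 = -3633*I*sqrt(510)/2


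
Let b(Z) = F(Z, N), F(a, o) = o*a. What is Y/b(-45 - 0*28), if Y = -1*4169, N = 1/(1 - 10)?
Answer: -4169/5 ≈ -833.80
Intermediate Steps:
N = -⅑ (N = 1/(-9) = -⅑ ≈ -0.11111)
F(a, o) = a*o
b(Z) = -Z/9 (b(Z) = Z*(-⅑) = -Z/9)
Y = -4169
Y/b(-45 - 0*28) = -4169*(-9/(-45 - 0*28)) = -4169*(-9/(-45 - 1*0)) = -4169*(-9/(-45 + 0)) = -4169/((-⅑*(-45))) = -4169/5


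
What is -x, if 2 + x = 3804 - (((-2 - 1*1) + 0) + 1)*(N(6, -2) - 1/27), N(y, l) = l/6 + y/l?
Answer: -102472/27 ≈ -3795.3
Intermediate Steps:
N(y, l) = l/6 + y/l (N(y, l) = l*(1/6) + y/l = l/6 + y/l)
x = 102472/27 (x = -2 + (3804 - (((-2 - 1*1) + 0) + 1)*(((1/6)*(-2) + 6/(-2)) - 1/27)) = -2 + (3804 - (((-2 - 1) + 0) + 1)*((-1/3 + 6*(-1/2)) - 1*1/27)) = -2 + (3804 - ((-3 + 0) + 1)*((-1/3 - 3) - 1/27)) = -2 + (3804 - (-3 + 1)*(-10/3 - 1/27)) = -2 + (3804 - (-2)*(-91)/27) = -2 + (3804 - 1*182/27) = -2 + (3804 - 182/27) = -2 + 102526/27 = 102472/27 ≈ 3795.3)
-x = -1*102472/27 = -102472/27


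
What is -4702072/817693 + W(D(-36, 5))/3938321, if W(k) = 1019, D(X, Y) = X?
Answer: -18517435671945/3220337513453 ≈ -5.7502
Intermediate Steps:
-4702072/817693 + W(D(-36, 5))/3938321 = -4702072/817693 + 1019/3938321 = -18517435671945/3220337513453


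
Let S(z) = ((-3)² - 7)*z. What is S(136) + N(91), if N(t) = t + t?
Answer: 454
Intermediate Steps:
N(t) = 2*t
S(z) = 2*z (S(z) = (9 - 7)*z = 2*z)
S(136) + N(91) = 2*136 + 2*91 = 272 + 182 = 454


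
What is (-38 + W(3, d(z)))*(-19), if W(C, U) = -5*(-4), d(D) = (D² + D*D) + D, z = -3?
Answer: 342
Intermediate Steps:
d(D) = D + 2*D² (d(D) = (D² + D²) + D = 2*D² + D = D + 2*D²)
W(C, U) = 20
(-38 + W(3, d(z)))*(-19) = (-38 + 20)*(-19) = -18*(-19) = 342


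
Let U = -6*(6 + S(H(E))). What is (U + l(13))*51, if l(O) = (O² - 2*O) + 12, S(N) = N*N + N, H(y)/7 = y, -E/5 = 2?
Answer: -1471911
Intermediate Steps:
E = -10 (E = -5*2 = -10)
H(y) = 7*y
S(N) = N + N² (S(N) = N² + N = N + N²)
l(O) = 12 + O² - 2*O
U = -29016 (U = -6*(6 + (7*(-10))*(1 + 7*(-10))) = -6*(6 - 70*(1 - 70)) = -6*(6 - 70*(-69)) = -6*(6 + 4830) = -6*4836 = -29016)
(U + l(13))*51 = (-29016 + (12 + 13² - 2*13))*51 = (-29016 + (12 + 169 - 26))*51 = (-29016 + 155)*51 = -28861*51 = -1471911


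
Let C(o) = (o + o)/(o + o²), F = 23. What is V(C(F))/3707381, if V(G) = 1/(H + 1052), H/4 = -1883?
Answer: -1/24023828880 ≈ -4.1625e-11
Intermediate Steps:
H = -7532 (H = 4*(-1883) = -7532)
C(o) = 2*o/(o + o²) (C(o) = (2*o)/(o + o²) = 2*o/(o + o²))
V(G) = -1/6480 (V(G) = 1/(-7532 + 1052) = 1/(-6480) = -1/6480)
V(C(F))/3707381 = -1/6480/3707381 = -1/6480*1/3707381 = -1/24023828880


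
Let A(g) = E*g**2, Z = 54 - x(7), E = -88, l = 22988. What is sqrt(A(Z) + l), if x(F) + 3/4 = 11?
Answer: I*sqrt(581798)/2 ≈ 381.38*I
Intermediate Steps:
x(F) = 41/4 (x(F) = -3/4 + 11 = 41/4)
Z = 175/4 (Z = 54 - 1*41/4 = 54 - 41/4 = 175/4 ≈ 43.750)
A(g) = -88*g**2
sqrt(A(Z) + l) = sqrt(-88*(175/4)**2 + 22988) = sqrt(-88*30625/16 + 22988) = sqrt(-336875/2 + 22988) = sqrt(-290899/2) = I*sqrt(581798)/2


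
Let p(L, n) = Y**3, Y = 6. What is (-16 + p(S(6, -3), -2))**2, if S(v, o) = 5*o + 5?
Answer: 40000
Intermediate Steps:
S(v, o) = 5 + 5*o
p(L, n) = 216 (p(L, n) = 6**3 = 216)
(-16 + p(S(6, -3), -2))**2 = (-16 + 216)**2 = 200**2 = 40000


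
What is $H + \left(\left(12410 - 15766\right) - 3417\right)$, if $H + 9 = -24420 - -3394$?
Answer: $-27808$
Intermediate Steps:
$H = -21035$ ($H = -9 - 21026 = -21035$)
$H + \left(\left(12410 - 15766\right) - 3417\right) = -21035 + \left(\left(12410 - 15766\right) - 3417\right) = -21035 - 6773 = -27808$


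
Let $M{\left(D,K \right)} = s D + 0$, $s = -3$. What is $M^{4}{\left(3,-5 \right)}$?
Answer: $6561$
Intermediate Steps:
$M{\left(D,K \right)} = - 3 D$ ($M{\left(D,K \right)} = - 3 D + 0 = - 3 D$)
$M^{4}{\left(3,-5 \right)} = \left(\left(-3\right) 3\right)^{4} = \left(-9\right)^{4} = 6561$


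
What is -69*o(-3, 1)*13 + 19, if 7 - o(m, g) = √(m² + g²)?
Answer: -6260 + 897*√10 ≈ -3423.4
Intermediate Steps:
o(m, g) = 7 - √(g² + m²) (o(m, g) = 7 - √(m² + g²) = 7 - √(g² + m²))
-69*o(-3, 1)*13 + 19 = -69*(7 - √(1² + (-3)²))*13 + 19 = -69*(7 - √(1 + 9))*13 + 19 = -69*(7 - √10)*13 + 19 = -69*(91 - 13*√10) + 19 = (-6279 + 897*√10) + 19 = -6260 + 897*√10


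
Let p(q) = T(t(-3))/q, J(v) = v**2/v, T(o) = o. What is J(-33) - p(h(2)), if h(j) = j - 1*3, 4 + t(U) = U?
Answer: -40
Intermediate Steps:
t(U) = -4 + U
J(v) = v
h(j) = -3 + j (h(j) = j - 3 = -3 + j)
p(q) = -7/q (p(q) = (-4 - 3)/q = -7/q)
J(-33) - p(h(2)) = -33 - (-7)/(-3 + 2) = -33 - (-7)/(-1) = -33 - (-7)*(-1) = -33 - 1*7 = -33 - 7 = -40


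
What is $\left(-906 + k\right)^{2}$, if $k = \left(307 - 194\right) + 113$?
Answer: $462400$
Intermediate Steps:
$k = 226$ ($k = 113 + 113 = 226$)
$\left(-906 + k\right)^{2} = \left(-906 + 226\right)^{2} = \left(-680\right)^{2} = 462400$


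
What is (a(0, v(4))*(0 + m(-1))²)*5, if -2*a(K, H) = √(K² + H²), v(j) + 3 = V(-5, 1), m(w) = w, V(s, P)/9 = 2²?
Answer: -165/2 ≈ -82.500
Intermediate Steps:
V(s, P) = 36 (V(s, P) = 9*2² = 9*4 = 36)
v(j) = 33 (v(j) = -3 + 36 = 33)
a(K, H) = -√(H² + K²)/2 (a(K, H) = -√(K² + H²)/2 = -√(H² + K²)/2)
(a(0, v(4))*(0 + m(-1))²)*5 = ((-√(33² + 0²)/2)*(0 - 1)²)*5 = (-√(1089 + 0)/2*(-1)²)*5 = (-√1089/2*1)*5 = (-½*33*1)*5 = -33/2*1*5 = -33/2*5 = -165/2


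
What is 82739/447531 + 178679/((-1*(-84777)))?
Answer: 591692216/258097521 ≈ 2.2925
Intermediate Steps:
82739/447531 + 178679/((-1*(-84777))) = 82739*(1/447531) + 178679/84777 = 82739/447531 + 178679*(1/84777) = 82739/447531 + 178679/84777 = 591692216/258097521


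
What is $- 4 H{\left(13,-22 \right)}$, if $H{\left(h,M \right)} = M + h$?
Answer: $36$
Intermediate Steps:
$- 4 H{\left(13,-22 \right)} = - 4 \left(-22 + 13\right) = \left(-4\right) \left(-9\right) = 36$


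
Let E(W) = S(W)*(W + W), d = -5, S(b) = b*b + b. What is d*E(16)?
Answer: -43520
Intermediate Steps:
S(b) = b + b² (S(b) = b² + b = b + b²)
E(W) = 2*W²*(1 + W) (E(W) = (W*(1 + W))*(W + W) = (W*(1 + W))*(2*W) = 2*W²*(1 + W))
d*E(16) = -10*16²*(1 + 16) = -10*256*17 = -5*8704 = -43520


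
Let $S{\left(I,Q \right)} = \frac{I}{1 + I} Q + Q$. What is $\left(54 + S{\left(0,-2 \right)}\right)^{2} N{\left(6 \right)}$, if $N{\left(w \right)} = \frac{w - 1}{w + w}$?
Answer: $\frac{3380}{3} \approx 1126.7$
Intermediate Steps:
$N{\left(w \right)} = \frac{-1 + w}{2 w}$
$S{\left(I,Q \right)} = Q + \frac{I Q}{1 + I}$ ($S{\left(I,Q \right)} = \frac{I}{1 + I} Q + Q = \frac{I Q}{1 + I} + Q = Q + \frac{I Q}{1 + I}$)
$\left(54 + S{\left(0,-2 \right)}\right)^{2} N{\left(6 \right)} = \left(54 - \frac{2 \left(1 + 2 \cdot 0\right)}{1 + 0}\right)^{2} \frac{-1 + 6}{2 \cdot 6} = \left(54 - \frac{2 \left(1 + 0\right)}{1}\right)^{2} \cdot \frac{1}{2} \cdot \frac{1}{6} \cdot 5 = \left(54 - 2 \cdot 1\right)^{2} \cdot \frac{5}{12} = \left(54 - 2\right)^{2} \cdot \frac{5}{12} = 52^{2} \cdot \frac{5}{12} = 2704 \cdot \frac{5}{12} = \frac{3380}{3}$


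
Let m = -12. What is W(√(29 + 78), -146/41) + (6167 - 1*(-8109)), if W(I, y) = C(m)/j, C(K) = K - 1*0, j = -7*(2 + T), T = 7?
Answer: 299800/21 ≈ 14276.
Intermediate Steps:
j = -63 (j = -7*(2 + 7) = -7*9 = -63)
C(K) = K (C(K) = K + 0 = K)
W(I, y) = 4/21 (W(I, y) = -12/(-63) = -12*(-1/63) = 4/21)
W(√(29 + 78), -146/41) + (6167 - 1*(-8109)) = 4/21 + (6167 - 1*(-8109)) = 4/21 + (6167 + 8109) = 4/21 + 14276 = 299800/21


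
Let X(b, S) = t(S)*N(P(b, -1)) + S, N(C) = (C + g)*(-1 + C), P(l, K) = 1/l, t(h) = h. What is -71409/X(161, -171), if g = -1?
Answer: 616997563/2936697 ≈ 210.10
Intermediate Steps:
N(C) = (-1 + C)**2 (N(C) = (C - 1)*(-1 + C) = (-1 + C)*(-1 + C) = (-1 + C)**2)
X(b, S) = S + S*(1 + b**(-2) - 2/b) (X(b, S) = S*(1 + (1/b)**2 - 2/b) + S = S*(1 + b**(-2) - 2/b) + S = S + S*(1 + b**(-2) - 2/b))
-71409/X(161, -171) = -71409/(2*(-171) - 171/161**2 - 2*(-171)/161) = -71409/(-342 - 171*1/25921 - 2*(-171)*1/161) = -71409/(-342 - 171/25921 + 342/161) = -71409/(-8810091/25921) = -71409*(-25921/8810091) = 616997563/2936697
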